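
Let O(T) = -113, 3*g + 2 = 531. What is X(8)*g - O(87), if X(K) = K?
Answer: 4571/3 ≈ 1523.7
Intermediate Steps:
g = 529/3 (g = -⅔ + (⅓)*531 = -⅔ + 177 = 529/3 ≈ 176.33)
X(8)*g - O(87) = 8*(529/3) - 1*(-113) = 4232/3 + 113 = 4571/3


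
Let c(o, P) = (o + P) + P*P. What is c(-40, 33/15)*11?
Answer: -9064/25 ≈ -362.56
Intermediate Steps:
c(o, P) = P + o + P**2 (c(o, P) = (P + o) + P**2 = P + o + P**2)
c(-40, 33/15)*11 = (33/15 - 40 + (33/15)**2)*11 = (33*(1/15) - 40 + (33*(1/15))**2)*11 = (11/5 - 40 + (11/5)**2)*11 = (11/5 - 40 + 121/25)*11 = -824/25*11 = -9064/25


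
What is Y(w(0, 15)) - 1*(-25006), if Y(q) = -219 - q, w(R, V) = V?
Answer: 24772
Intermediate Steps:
Y(w(0, 15)) - 1*(-25006) = (-219 - 1*15) - 1*(-25006) = (-219 - 15) + 25006 = -234 + 25006 = 24772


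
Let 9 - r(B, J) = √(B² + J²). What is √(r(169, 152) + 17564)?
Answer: √(17573 - √51665) ≈ 131.70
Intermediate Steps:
r(B, J) = 9 - √(B² + J²)
√(r(169, 152) + 17564) = √((9 - √(169² + 152²)) + 17564) = √((9 - √(28561 + 23104)) + 17564) = √((9 - √51665) + 17564) = √(17573 - √51665)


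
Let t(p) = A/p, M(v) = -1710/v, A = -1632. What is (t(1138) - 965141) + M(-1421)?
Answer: -780363976955/808549 ≈ -9.6514e+5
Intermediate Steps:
t(p) = -1632/p
(t(1138) - 965141) + M(-1421) = (-1632/1138 - 965141) - 1710/(-1421) = (-1632*1/1138 - 965141) - 1710*(-1/1421) = (-816/569 - 965141) + 1710/1421 = -549166045/569 + 1710/1421 = -780363976955/808549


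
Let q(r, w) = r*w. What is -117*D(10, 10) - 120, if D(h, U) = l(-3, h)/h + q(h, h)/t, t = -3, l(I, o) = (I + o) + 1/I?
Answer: 3702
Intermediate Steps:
l(I, o) = I + o + 1/I
D(h, U) = -h²/3 + (-10/3 + h)/h (D(h, U) = (-3 + h + 1/(-3))/h + (h*h)/(-3) = (-3 + h - ⅓)/h + h²*(-⅓) = (-10/3 + h)/h - h²/3 = -h²/3 + (-10/3 + h)/h)
-117*D(10, 10) - 120 = -39*(-10 - 1*10³ + 3*10)/10 - 120 = -39*(-10 - 1*1000 + 30)/10 - 120 = -39*(-10 - 1000 + 30)/10 - 120 = -39*(-980)/10 - 120 = -117*(-98/3) - 120 = 3822 - 120 = 3702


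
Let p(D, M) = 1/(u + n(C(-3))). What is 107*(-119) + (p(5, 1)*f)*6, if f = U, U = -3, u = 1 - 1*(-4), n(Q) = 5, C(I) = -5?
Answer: -63674/5 ≈ -12735.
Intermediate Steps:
u = 5 (u = 1 + 4 = 5)
p(D, M) = ⅒ (p(D, M) = 1/(5 + 5) = 1/10 = ⅒)
f = -3
107*(-119) + (p(5, 1)*f)*6 = 107*(-119) + ((⅒)*(-3))*6 = -12733 - 3/10*6 = -12733 - 9/5 = -63674/5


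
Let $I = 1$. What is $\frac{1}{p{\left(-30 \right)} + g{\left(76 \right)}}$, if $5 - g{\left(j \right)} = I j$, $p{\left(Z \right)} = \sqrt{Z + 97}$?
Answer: $- \frac{71}{4974} - \frac{\sqrt{67}}{4974} \approx -0.01592$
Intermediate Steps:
$p{\left(Z \right)} = \sqrt{97 + Z}$
$g{\left(j \right)} = 5 - j$ ($g{\left(j \right)} = 5 - 1 j = 5 - j$)
$\frac{1}{p{\left(-30 \right)} + g{\left(76 \right)}} = \frac{1}{\sqrt{97 - 30} + \left(5 - 76\right)} = \frac{1}{\sqrt{67} + \left(5 - 76\right)} = \frac{1}{\sqrt{67} - 71} = \frac{1}{-71 + \sqrt{67}}$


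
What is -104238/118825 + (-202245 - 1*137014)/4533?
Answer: -40784961529/538633725 ≈ -75.719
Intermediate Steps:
-104238/118825 + (-202245 - 1*137014)/4533 = -104238*1/118825 + (-202245 - 137014)*(1/4533) = -104238/118825 - 339259*1/4533 = -104238/118825 - 339259/4533 = -40784961529/538633725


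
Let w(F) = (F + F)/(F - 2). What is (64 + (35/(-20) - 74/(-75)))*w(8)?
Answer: 37942/225 ≈ 168.63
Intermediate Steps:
w(F) = 2*F/(-2 + F) (w(F) = (2*F)/(-2 + F) = 2*F/(-2 + F))
(64 + (35/(-20) - 74/(-75)))*w(8) = (64 + (35/(-20) - 74/(-75)))*(2*8/(-2 + 8)) = (64 + (35*(-1/20) - 74*(-1/75)))*(2*8/6) = (64 + (-7/4 + 74/75))*(2*8*(⅙)) = (64 - 229/300)*(8/3) = (18971/300)*(8/3) = 37942/225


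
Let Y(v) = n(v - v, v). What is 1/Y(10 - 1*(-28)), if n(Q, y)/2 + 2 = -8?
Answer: -1/20 ≈ -0.050000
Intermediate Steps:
n(Q, y) = -20 (n(Q, y) = -4 + 2*(-8) = -4 - 16 = -20)
Y(v) = -20
1/Y(10 - 1*(-28)) = 1/(-20) = -1/20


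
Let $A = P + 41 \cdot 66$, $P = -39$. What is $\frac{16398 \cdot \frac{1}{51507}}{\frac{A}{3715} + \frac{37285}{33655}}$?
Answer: $\frac{22780160815}{130639871018} \approx 0.17437$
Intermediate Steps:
$A = 2667$ ($A = -39 + 41 \cdot 66 = -39 + 2706 = 2667$)
$\frac{16398 \cdot \frac{1}{51507}}{\frac{A}{3715} + \frac{37285}{33655}} = \frac{16398 \cdot \frac{1}{51507}}{\frac{2667}{3715} + \frac{37285}{33655}} = \frac{16398 \cdot \frac{1}{51507}}{2667 \cdot \frac{1}{3715} + 37285 \cdot \frac{1}{33655}} = \frac{1822}{5723 \left(\frac{2667}{3715} + \frac{7457}{6731}\right)} = \frac{1822}{5723 \cdot \frac{45654332}{25005665}} = \frac{1822}{5723} \cdot \frac{25005665}{45654332} = \frac{22780160815}{130639871018}$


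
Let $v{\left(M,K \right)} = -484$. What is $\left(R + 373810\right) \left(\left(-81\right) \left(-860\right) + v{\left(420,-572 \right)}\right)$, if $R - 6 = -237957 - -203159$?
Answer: $23451909168$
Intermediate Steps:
$R = -34792$ ($R = 6 - 34798 = -34792$)
$\left(R + 373810\right) \left(\left(-81\right) \left(-860\right) + v{\left(420,-572 \right)}\right) = \left(-34792 + 373810\right) \left(\left(-81\right) \left(-860\right) - 484\right) = 339018 \left(69660 - 484\right) = 339018 \cdot 69176 = 23451909168$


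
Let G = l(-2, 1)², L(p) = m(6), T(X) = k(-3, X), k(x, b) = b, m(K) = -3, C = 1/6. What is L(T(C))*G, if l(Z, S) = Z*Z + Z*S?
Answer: -12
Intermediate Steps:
C = ⅙ ≈ 0.16667
T(X) = X
l(Z, S) = Z² + S*Z
L(p) = -3
G = 4 (G = (-2*(1 - 2))² = (-2*(-1))² = 2² = 4)
L(T(C))*G = -3*4 = -12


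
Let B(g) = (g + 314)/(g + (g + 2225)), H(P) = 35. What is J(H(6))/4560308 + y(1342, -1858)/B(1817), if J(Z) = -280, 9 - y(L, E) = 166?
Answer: -1048714798621/2429504087 ≈ -431.66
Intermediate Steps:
y(L, E) = -157 (y(L, E) = 9 - 1*166 = 9 - 166 = -157)
B(g) = (314 + g)/(2225 + 2*g) (B(g) = (314 + g)/(g + (2225 + g)) = (314 + g)/(2225 + 2*g))
J(H(6))/4560308 + y(1342, -1858)/B(1817) = -280/4560308 - 157*(2225 + 2*1817)/(314 + 1817) = -280*1/4560308 - 157/(2131/(2225 + 3634)) = -70/1140077 - 157/(2131/5859) = -70/1140077 - 157/((1/5859)*2131) = -70/1140077 - 157/2131/5859 = -70/1140077 - 157*5859/2131 = -70/1140077 - 919863/2131 = -1048714798621/2429504087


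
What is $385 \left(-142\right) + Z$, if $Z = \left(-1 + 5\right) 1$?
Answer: $-54666$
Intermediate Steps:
$Z = 4$ ($Z = 4 \cdot 1 = 4$)
$385 \left(-142\right) + Z = 385 \left(-142\right) + 4 = -54670 + 4 = -54666$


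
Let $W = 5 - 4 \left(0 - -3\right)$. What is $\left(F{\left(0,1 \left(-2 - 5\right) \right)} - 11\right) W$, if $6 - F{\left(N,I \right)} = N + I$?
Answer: $-14$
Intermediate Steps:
$F{\left(N,I \right)} = 6 - I - N$ ($F{\left(N,I \right)} = 6 - \left(N + I\right) = 6 - \left(I + N\right) = 6 - I - N$)
$W = -7$ ($W = 5 - 4 \left(0 + 3\right) = 5 - 12 = -7$)
$\left(F{\left(0,1 \left(-2 - 5\right) \right)} - 11\right) W = \left(\left(6 - 1 \left(-2 - 5\right) - 0\right) - 11\right) \left(-7\right) = \left(\left(6 - 1 \left(-7\right) + 0\right) - 11\right) \left(-7\right) = \left(\left(6 - -7 + 0\right) - 11\right) \left(-7\right) = \left(\left(6 + 7 + 0\right) - 11\right) \left(-7\right) = \left(13 - 11\right) \left(-7\right) = 2 \left(-7\right) = -14$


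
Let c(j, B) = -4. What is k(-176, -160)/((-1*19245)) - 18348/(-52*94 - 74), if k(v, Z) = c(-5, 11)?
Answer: 58854518/15915615 ≈ 3.6979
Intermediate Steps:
k(v, Z) = -4
k(-176, -160)/((-1*19245)) - 18348/(-52*94 - 74) = -4/((-1*19245)) - 18348/(-52*94 - 74) = -4/(-19245) - 18348/(-4888 - 74) = -4*(-1/19245) - 18348/(-4962) = 4/19245 - 18348*(-1/4962) = 4/19245 + 3058/827 = 58854518/15915615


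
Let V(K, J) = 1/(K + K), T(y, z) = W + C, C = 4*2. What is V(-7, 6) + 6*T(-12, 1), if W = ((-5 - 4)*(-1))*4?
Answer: 3695/14 ≈ 263.93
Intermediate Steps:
W = 36 (W = -9*(-1)*4 = 9*4 = 36)
C = 8
T(y, z) = 44 (T(y, z) = 36 + 8 = 44)
V(K, J) = 1/(2*K)
V(-7, 6) + 6*T(-12, 1) = (1/2)/(-7) + 6*44 = (1/2)*(-1/7) + 264 = -1/14 + 264 = 3695/14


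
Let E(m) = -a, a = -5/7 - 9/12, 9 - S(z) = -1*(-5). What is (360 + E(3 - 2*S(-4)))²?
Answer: 102434641/784 ≈ 1.3066e+5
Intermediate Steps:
S(z) = 4 (S(z) = 9 - (-1)*(-5) = 9 - 1*5 = 9 - 5 = 4)
a = -41/28 (a = -5*⅐ - 9*1/12 = -5/7 - ¾ = -41/28 ≈ -1.4643)
E(m) = 41/28 (E(m) = -1*(-41/28) = 41/28)
(360 + E(3 - 2*S(-4)))² = (360 + 41/28)² = (10121/28)² = 102434641/784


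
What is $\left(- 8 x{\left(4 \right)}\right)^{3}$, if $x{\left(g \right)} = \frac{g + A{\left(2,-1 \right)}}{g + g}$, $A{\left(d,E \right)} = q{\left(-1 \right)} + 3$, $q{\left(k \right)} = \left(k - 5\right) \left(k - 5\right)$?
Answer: $-79507$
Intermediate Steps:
$q{\left(k \right)} = \left(-5 + k\right)^{2}$ ($q{\left(k \right)} = \left(-5 + k\right) \left(-5 + k\right) = \left(-5 + k\right)^{2}$)
$A{\left(d,E \right)} = 39$ ($A{\left(d,E \right)} = \left(-5 - 1\right)^{2} + 3 = \left(-6\right)^{2} + 3 = 36 + 3 = 39$)
$x{\left(g \right)} = \frac{39 + g}{2 g}$ ($x{\left(g \right)} = \frac{g + 39}{g + g} = \frac{39 + g}{2 g}$)
$\left(- 8 x{\left(4 \right)}\right)^{3} = \left(- 8 \frac{39 + 4}{2 \cdot 4}\right)^{3} = \left(- 8 \cdot \frac{1}{2} \cdot \frac{1}{4} \cdot 43\right)^{3} = \left(\left(-8\right) \frac{43}{8}\right)^{3} = \left(-43\right)^{3} = -79507$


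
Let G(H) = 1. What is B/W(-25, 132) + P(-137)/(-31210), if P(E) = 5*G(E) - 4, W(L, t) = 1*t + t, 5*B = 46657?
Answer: 29123273/823944 ≈ 35.346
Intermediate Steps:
B = 46657/5 (B = (⅕)*46657 = 46657/5 ≈ 9331.4)
W(L, t) = 2*t (W(L, t) = t + t = 2*t)
P(E) = 1 (P(E) = 5*1 - 4 = 5 - 4 = 1)
B/W(-25, 132) + P(-137)/(-31210) = 46657/(5*((2*132))) + 1/(-31210) = (46657/5)/264 + 1*(-1/31210) = (46657/5)*(1/264) - 1/31210 = 46657/1320 - 1/31210 = 29123273/823944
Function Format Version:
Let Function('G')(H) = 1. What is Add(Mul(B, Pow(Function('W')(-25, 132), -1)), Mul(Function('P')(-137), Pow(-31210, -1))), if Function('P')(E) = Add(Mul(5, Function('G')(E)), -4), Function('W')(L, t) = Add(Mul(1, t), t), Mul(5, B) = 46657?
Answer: Rational(29123273, 823944) ≈ 35.346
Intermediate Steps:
B = Rational(46657, 5) (B = Mul(Rational(1, 5), 46657) = Rational(46657, 5) ≈ 9331.4)
Function('W')(L, t) = Mul(2, t) (Function('W')(L, t) = Add(t, t) = Mul(2, t))
Function('P')(E) = 1 (Function('P')(E) = Add(Mul(5, 1), -4) = Add(5, -4) = 1)
Add(Mul(B, Pow(Function('W')(-25, 132), -1)), Mul(Function('P')(-137), Pow(-31210, -1))) = Add(Mul(Rational(46657, 5), Pow(Mul(2, 132), -1)), Mul(1, Pow(-31210, -1))) = Add(Mul(Rational(46657, 5), Pow(264, -1)), Mul(1, Rational(-1, 31210))) = Add(Mul(Rational(46657, 5), Rational(1, 264)), Rational(-1, 31210)) = Add(Rational(46657, 1320), Rational(-1, 31210)) = Rational(29123273, 823944)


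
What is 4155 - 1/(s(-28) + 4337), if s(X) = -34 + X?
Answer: 17762624/4275 ≈ 4155.0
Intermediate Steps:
4155 - 1/(s(-28) + 4337) = 4155 - 1/((-34 - 28) + 4337) = 4155 - 1/(-62 + 4337) = 4155 - 1/4275 = 17762624/4275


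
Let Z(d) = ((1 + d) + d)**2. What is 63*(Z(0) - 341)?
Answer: -21420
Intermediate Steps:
Z(d) = (1 + 2*d)**2
63*(Z(0) - 341) = 63*((1 + 2*0)**2 - 341) = 63*((1 + 0)**2 - 341) = 63*(1**2 - 341) = 63*(1 - 341) = 63*(-340) = -21420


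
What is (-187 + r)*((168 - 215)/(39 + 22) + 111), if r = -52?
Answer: -1607036/61 ≈ -26345.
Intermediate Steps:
(-187 + r)*((168 - 215)/(39 + 22) + 111) = (-187 - 52)*((168 - 215)/(39 + 22) + 111) = -239*(-47/61 + 111) = -239*6724/61 = -1607036/61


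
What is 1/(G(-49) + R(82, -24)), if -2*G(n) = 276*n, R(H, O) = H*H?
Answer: 1/13486 ≈ 7.4151e-5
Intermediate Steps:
R(H, O) = H²
G(n) = -138*n
1/(G(-49) + R(82, -24)) = 1/(-138*(-49) + 82²) = 1/(6762 + 6724) = 1/13486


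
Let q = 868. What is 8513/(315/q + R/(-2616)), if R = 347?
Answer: 690370248/18673 ≈ 36972.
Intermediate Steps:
8513/(315/q + R/(-2616)) = 8513/(315/868 + 347/(-2616)) = 8513/(315*(1/868) + 347*(-1/2616)) = 8513/(45/124 - 347/2616) = 8513/(18673/81096) = 8513*(81096/18673) = 690370248/18673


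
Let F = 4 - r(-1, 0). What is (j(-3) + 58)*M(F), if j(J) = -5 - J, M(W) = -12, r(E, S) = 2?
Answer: -672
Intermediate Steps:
F = 2 (F = 4 - 1*2 = 4 - 2 = 2)
(j(-3) + 58)*M(F) = ((-5 - 1*(-3)) + 58)*(-12) = ((-5 + 3) + 58)*(-12) = (-2 + 58)*(-12) = 56*(-12) = -672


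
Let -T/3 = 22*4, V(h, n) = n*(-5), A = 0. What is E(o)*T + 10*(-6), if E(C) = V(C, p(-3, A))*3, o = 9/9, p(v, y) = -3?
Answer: -11940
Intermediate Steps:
o = 1 (o = 9*(⅑) = 1)
V(h, n) = -5*n
E(C) = 45 (E(C) = -5*(-3)*3 = 15*3 = 45)
T = -264 (T = -66*4 = -3*88 = -264)
E(o)*T + 10*(-6) = 45*(-264) + 10*(-6) = -11880 - 60 = -11940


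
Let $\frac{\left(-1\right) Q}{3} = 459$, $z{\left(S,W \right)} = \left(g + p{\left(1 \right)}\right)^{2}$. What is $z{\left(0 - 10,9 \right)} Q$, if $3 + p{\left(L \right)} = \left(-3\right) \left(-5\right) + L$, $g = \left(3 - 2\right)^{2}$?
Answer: $-269892$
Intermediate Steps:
$g = 1$ ($g = 1^{2} = 1$)
$p{\left(L \right)} = 12 + L$ ($p{\left(L \right)} = -3 + \left(\left(-3\right) \left(-5\right) + L\right) = -3 + \left(15 + L\right) = 12 + L$)
$z{\left(S,W \right)} = 196$ ($z{\left(S,W \right)} = \left(1 + \left(12 + 1\right)\right)^{2} = \left(1 + 13\right)^{2} = 14^{2} = 196$)
$Q = -1377$ ($Q = \left(-3\right) 459 = -1377$)
$z{\left(0 - 10,9 \right)} Q = 196 \left(-1377\right) = -269892$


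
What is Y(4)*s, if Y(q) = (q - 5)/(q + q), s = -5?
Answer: 5/8 ≈ 0.62500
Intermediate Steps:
Y(q) = (-5 + q)/(2*q) (Y(q) = (-5 + q)/((2*q)) = (-5 + q)*(1/(2*q)) = (-5 + q)/(2*q))
Y(4)*s = ((½)*(-5 + 4)/4)*(-5) = ((½)*(¼)*(-1))*(-5) = -⅛*(-5) = 5/8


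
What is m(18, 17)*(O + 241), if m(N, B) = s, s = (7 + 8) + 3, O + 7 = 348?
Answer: 10476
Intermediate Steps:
O = 341 (O = -7 + 348 = 341)
s = 18 (s = 15 + 3 = 18)
m(N, B) = 18
m(18, 17)*(O + 241) = 18*(341 + 241) = 18*582 = 10476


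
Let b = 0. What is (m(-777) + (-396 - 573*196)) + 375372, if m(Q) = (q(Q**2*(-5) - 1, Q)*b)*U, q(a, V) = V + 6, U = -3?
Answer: 262668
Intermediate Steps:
q(a, V) = 6 + V
m(Q) = 0 (m(Q) = ((6 + Q)*0)*(-3) = 0*(-3) = 0)
(m(-777) + (-396 - 573*196)) + 375372 = (0 + (-396 - 573*196)) + 375372 = (0 + (-396 - 112308)) + 375372 = (0 - 112704) + 375372 = -112704 + 375372 = 262668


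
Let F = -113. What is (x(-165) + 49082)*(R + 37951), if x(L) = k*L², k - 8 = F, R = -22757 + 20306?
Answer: -99738776500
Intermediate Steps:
R = -2451
k = -105 (k = 8 - 113 = -105)
x(L) = -105*L²
(x(-165) + 49082)*(R + 37951) = (-105*(-165)² + 49082)*(-2451 + 37951) = (-105*27225 + 49082)*35500 = (-2858625 + 49082)*35500 = -2809543*35500 = -99738776500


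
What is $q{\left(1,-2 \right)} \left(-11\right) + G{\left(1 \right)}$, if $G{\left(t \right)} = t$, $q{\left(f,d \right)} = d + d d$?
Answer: $-21$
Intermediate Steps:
$q{\left(f,d \right)} = d + d^{2}$
$q{\left(1,-2 \right)} \left(-11\right) + G{\left(1 \right)} = - 2 \left(1 - 2\right) \left(-11\right) + 1 = \left(-2\right) \left(-1\right) \left(-11\right) + 1 = 2 \left(-11\right) + 1 = -22 + 1 = -21$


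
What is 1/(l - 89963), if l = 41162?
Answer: -1/48801 ≈ -2.0491e-5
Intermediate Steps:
1/(l - 89963) = 1/(41162 - 89963) = 1/(-48801) = -1/48801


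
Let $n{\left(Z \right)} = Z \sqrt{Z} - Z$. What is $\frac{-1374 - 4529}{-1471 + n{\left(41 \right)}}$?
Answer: $\frac{8925336}{2217223} + \frac{242023 \sqrt{41}}{2217223} \approx 4.7244$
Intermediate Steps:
$n{\left(Z \right)} = Z^{\frac{3}{2}} - Z$
$\frac{-1374 - 4529}{-1471 + n{\left(41 \right)}} = \frac{-1374 - 4529}{-1471 + \left(41^{\frac{3}{2}} - 41\right)} = - \frac{5903}{-1471 - \left(41 - 41 \sqrt{41}\right)} = - \frac{5903}{-1512 + 41 \sqrt{41}}$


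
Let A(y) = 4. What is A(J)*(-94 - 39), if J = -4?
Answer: -532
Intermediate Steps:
A(J)*(-94 - 39) = 4*(-94 - 39) = 4*(-133) = -532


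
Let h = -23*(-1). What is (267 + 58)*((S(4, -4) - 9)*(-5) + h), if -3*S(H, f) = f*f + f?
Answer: 28600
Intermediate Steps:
S(H, f) = -f/3 - f²/3 (S(H, f) = -(f*f + f)/3 = -(f² + f)/3 = -(f + f²)/3 = -f/3 - f²/3)
h = 23
(267 + 58)*((S(4, -4) - 9)*(-5) + h) = (267 + 58)*((-⅓*(-4)*(1 - 4) - 9)*(-5) + 23) = 325*((-⅓*(-4)*(-3) - 9)*(-5) + 23) = 325*((-4 - 9)*(-5) + 23) = 325*(-13*(-5) + 23) = 325*(65 + 23) = 325*88 = 28600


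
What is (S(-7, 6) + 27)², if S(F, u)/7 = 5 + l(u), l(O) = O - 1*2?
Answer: 8100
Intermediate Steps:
l(O) = -2 + O (l(O) = O - 2 = -2 + O)
S(F, u) = 21 + 7*u (S(F, u) = 7*(5 + (-2 + u)) = 7*(3 + u) = 21 + 7*u)
(S(-7, 6) + 27)² = ((21 + 7*6) + 27)² = ((21 + 42) + 27)² = (63 + 27)² = 90² = 8100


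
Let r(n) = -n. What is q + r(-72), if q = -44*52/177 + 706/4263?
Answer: 14899630/251517 ≈ 59.239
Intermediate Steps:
q = -3209594/251517 (q = -2288*1/177 + 706*(1/4263) = -2288/177 + 706/4263 = -3209594/251517 ≈ -12.761)
q + r(-72) = -3209594/251517 - 1*(-72) = -3209594/251517 + 72 = 14899630/251517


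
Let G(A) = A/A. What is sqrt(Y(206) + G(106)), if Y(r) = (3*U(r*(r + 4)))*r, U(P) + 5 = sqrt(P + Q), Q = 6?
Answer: sqrt(-3089 + 618*sqrt(43266)) ≈ 354.20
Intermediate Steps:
G(A) = 1
U(P) = -5 + sqrt(6 + P) (U(P) = -5 + sqrt(P + 6) = -5 + sqrt(6 + P))
Y(r) = r*(-15 + 3*sqrt(6 + r*(4 + r))) (Y(r) = (3*(-5 + sqrt(6 + r*(r + 4))))*r = (3*(-5 + sqrt(6 + r*(4 + r))))*r = (-15 + 3*sqrt(6 + r*(4 + r)))*r = r*(-15 + 3*sqrt(6 + r*(4 + r))))
sqrt(Y(206) + G(106)) = sqrt(3*206*(-5 + sqrt(6 + 206*(4 + 206))) + 1) = sqrt(3*206*(-5 + sqrt(6 + 206*210)) + 1) = sqrt(3*206*(-5 + sqrt(6 + 43260)) + 1) = sqrt(3*206*(-5 + sqrt(43266)) + 1) = sqrt((-3090 + 618*sqrt(43266)) + 1) = sqrt(-3089 + 618*sqrt(43266))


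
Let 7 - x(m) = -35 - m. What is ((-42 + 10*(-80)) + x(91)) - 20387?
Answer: -21096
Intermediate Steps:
x(m) = 42 + m (x(m) = 7 - (-35 - m) = 7 + (35 + m) = 42 + m)
((-42 + 10*(-80)) + x(91)) - 20387 = ((-42 + 10*(-80)) + (42 + 91)) - 20387 = ((-42 - 800) + 133) - 20387 = (-842 + 133) - 20387 = -709 - 20387 = -21096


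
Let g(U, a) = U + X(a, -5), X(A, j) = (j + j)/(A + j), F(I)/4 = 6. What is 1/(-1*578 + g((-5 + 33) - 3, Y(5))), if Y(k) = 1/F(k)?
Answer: -119/65567 ≈ -0.0018149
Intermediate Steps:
F(I) = 24 (F(I) = 4*6 = 24)
Y(k) = 1/24
X(A, j) = 2*j/(A + j) (X(A, j) = (2*j)/(A + j) = 2*j/(A + j))
g(U, a) = U - 10/(-5 + a) (g(U, a) = U + 2*(-5)/(a - 5) = U + 2*(-5)/(-5 + a) = U - 10/(-5 + a))
1/(-1*578 + g((-5 + 33) - 3, Y(5))) = 1/(-1*578 + (-10 + ((-5 + 33) - 3)*(-5 + 1/24))/(-5 + 1/24)) = 1/(-578 + (-10 + (28 - 3)*(-119/24))/(-119/24)) = 1/(-578 - 24*(-10 + 25*(-119/24))/119) = 1/(-578 - 24*(-10 - 2975/24)/119) = 1/(-578 - 24/119*(-3215/24)) = 1/(-578 + 3215/119) = 1/(-65567/119) = -119/65567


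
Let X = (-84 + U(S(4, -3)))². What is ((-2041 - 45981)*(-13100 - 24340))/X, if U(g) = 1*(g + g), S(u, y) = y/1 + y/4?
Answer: 799086080/3721 ≈ 2.1475e+5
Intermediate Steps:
S(u, y) = 5*y/4 (S(u, y) = y*1 + y*(¼) = y + y/4 = 5*y/4)
U(g) = 2*g (U(g) = 1*(2*g) = 2*g)
X = 33489/4 (X = (-84 + 2*((5/4)*(-3)))² = (-84 + 2*(-15/4))² = (-84 - 15/2)² = (-183/2)² = 33489/4 ≈ 8372.3)
((-2041 - 45981)*(-13100 - 24340))/X = ((-2041 - 45981)*(-13100 - 24340))/(33489/4) = -48022*(-37440)*(4/33489) = 1797943680*(4/33489) = 799086080/3721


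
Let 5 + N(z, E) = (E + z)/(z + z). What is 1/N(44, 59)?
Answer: -88/337 ≈ -0.26113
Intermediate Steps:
N(z, E) = -5 + (E + z)/(2*z) (N(z, E) = -5 + (E + z)/(z + z) = -5 + (E + z)/((2*z)) = -5 + (E + z)*(1/(2*z)) = -5 + (E + z)/(2*z))
1/N(44, 59) = 1/((½)*(59 - 9*44)/44) = 1/((½)*(1/44)*(59 - 396)) = 1/((½)*(1/44)*(-337)) = 1/(-337/88) = -88/337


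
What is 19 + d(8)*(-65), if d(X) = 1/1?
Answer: -46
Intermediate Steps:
d(X) = 1
19 + d(8)*(-65) = 19 + 1*(-65) = 19 - 65 = -46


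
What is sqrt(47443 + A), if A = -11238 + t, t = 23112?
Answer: sqrt(59317) ≈ 243.55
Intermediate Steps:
A = 11874 (A = -11238 + 23112 = 11874)
sqrt(47443 + A) = sqrt(47443 + 11874) = sqrt(59317)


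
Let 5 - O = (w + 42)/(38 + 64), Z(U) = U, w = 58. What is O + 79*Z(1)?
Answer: 4234/51 ≈ 83.020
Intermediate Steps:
O = 205/51 (O = 5 - (58 + 42)/(38 + 64) = 5 - 100/102 = 5 - 1*50/51 = 5 - 50/51 = 205/51 ≈ 4.0196)
O + 79*Z(1) = 205/51 + 79*1 = 205/51 + 79 = 4234/51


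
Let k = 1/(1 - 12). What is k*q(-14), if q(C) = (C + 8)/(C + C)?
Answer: -3/154 ≈ -0.019481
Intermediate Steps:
k = -1/11 (k = 1/(-11) = -1/11 ≈ -0.090909)
q(C) = (8 + C)/(2*C) (q(C) = (8 + C)/((2*C)) = (8 + C)*(1/(2*C)) = (8 + C)/(2*C))
k*q(-14) = -(8 - 14)/(22*(-14)) = -(-1)*(-6)/(22*14) = -1/11*3/14 = -3/154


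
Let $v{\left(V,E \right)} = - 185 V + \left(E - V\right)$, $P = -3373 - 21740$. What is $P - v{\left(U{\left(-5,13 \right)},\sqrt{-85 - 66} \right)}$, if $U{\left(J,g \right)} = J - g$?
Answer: $-28461 - i \sqrt{151} \approx -28461.0 - 12.288 i$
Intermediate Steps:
$P = -25113$ ($P = -3373 - 21740 = -25113$)
$v{\left(V,E \right)} = E - 186 V$
$P - v{\left(U{\left(-5,13 \right)},\sqrt{-85 - 66} \right)} = -25113 - \left(\sqrt{-85 - 66} - 186 \left(-5 - 13\right)\right) = -25113 - \left(\sqrt{-151} - 186 \left(-5 - 13\right)\right) = -25113 - \left(i \sqrt{151} - -3348\right) = -25113 - \left(i \sqrt{151} + 3348\right) = -25113 - \left(3348 + i \sqrt{151}\right) = -28461 - i \sqrt{151}$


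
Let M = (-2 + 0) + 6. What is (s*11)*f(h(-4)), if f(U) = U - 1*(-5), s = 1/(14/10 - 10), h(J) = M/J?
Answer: -220/43 ≈ -5.1163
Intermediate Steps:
M = 4 (M = -2 + 6 = 4)
h(J) = 4/J
s = -5/43 (s = 1/(14*(1/10) - 10) = 1/(7/5 - 10) = 1/(-43/5) = -5/43 ≈ -0.11628)
f(U) = 5 + U (f(U) = U + 5 = 5 + U)
(s*11)*f(h(-4)) = (-5/43*11)*(5 + 4/(-4)) = -55*(5 + 4*(-1/4))/43 = -55*(5 - 1)/43 = -55/43*4 = -220/43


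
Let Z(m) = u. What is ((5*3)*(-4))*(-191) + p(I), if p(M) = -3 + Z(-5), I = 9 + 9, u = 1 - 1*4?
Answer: 11454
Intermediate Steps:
u = -3 (u = 1 - 4 = -3)
Z(m) = -3
I = 18
p(M) = -6 (p(M) = -3 - 3 = -6)
((5*3)*(-4))*(-191) + p(I) = ((5*3)*(-4))*(-191) - 6 = (15*(-4))*(-191) - 6 = -60*(-191) - 6 = 11460 - 6 = 11454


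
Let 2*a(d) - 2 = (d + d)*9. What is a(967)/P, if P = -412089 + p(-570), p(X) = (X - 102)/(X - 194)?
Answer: -1662464/78708831 ≈ -0.021122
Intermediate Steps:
p(X) = (-102 + X)/(-194 + X)
a(d) = 1 + 9*d (a(d) = 1 + ((d + d)*9)/2 = 1 + ((2*d)*9)/2 = 1 + (18*d)/2 = 1 + 9*d)
P = -78708831/191 (P = -412089 + (-102 - 570)/(-194 - 570) = -412089 - 672/(-764) = -412089 - 1/764*(-672) = -412089 + 168/191 = -78708831/191 ≈ -4.1209e+5)
a(967)/P = (1 + 9*967)/(-78708831/191) = (1 + 8703)*(-191/78708831) = 8704*(-191/78708831) = -1662464/78708831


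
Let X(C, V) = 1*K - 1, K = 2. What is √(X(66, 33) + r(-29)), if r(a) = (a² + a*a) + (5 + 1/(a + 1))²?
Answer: √1338793/28 ≈ 41.324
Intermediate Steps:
r(a) = (5 + 1/(1 + a))² + 2*a² (r(a) = (a² + a²) + (5 + 1/(1 + a))² = 2*a² + (5 + 1/(1 + a))² = (5 + 1/(1 + a))² + 2*a²)
X(C, V) = 1 (X(C, V) = 1*2 - 1 = 2 - 1 = 1)
√(X(66, 33) + r(-29)) = √(1 + (2*(-29)² + (6 + 5*(-29))²/(1 - 29)²)) = √(1 + (2*841 + (6 - 145)²/(-28)²)) = √(1 + (1682 + (1/784)*(-139)²)) = √(1 + (1682 + (1/784)*19321)) = √(1 + (1682 + 19321/784)) = √(1 + 1338009/784) = √(1338793/784) = √1338793/28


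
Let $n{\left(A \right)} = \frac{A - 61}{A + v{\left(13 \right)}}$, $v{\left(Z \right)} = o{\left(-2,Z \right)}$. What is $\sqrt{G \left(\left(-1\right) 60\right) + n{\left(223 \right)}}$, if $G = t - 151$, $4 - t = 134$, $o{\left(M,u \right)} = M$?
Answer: $\frac{\sqrt{823495062}}{221} \approx 129.85$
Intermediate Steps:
$t = -130$ ($t = 4 - 134 = -130$)
$v{\left(Z \right)} = -2$
$n{\left(A \right)} = \frac{-61 + A}{-2 + A}$ ($n{\left(A \right)} = \frac{A - 61}{A - 2} = \frac{-61 + A}{-2 + A}$)
$G = -281$ ($G = -130 - 151 = -281$)
$\sqrt{G \left(\left(-1\right) 60\right) + n{\left(223 \right)}} = \sqrt{- 281 \left(\left(-1\right) 60\right) + \frac{-61 + 223}{-2 + 223}} = \sqrt{\left(-281\right) \left(-60\right) + \frac{1}{221} \cdot 162} = \sqrt{16860 + \frac{1}{221} \cdot 162} = \sqrt{16860 + \frac{162}{221}} = \sqrt{\frac{3726222}{221}} = \frac{\sqrt{823495062}}{221}$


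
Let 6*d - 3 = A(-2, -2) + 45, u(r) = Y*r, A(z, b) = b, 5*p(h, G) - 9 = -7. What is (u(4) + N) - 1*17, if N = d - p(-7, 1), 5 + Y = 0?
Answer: -446/15 ≈ -29.733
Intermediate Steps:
Y = -5 (Y = -5 + 0 = -5)
p(h, G) = 2/5 (p(h, G) = 9/5 + (1/5)*(-7) = 9/5 - 7/5 = 2/5)
u(r) = -5*r
d = 23/3 (d = 1/2 + (-2 + 45)/6 = 1/2 + (1/6)*43 = 1/2 + 43/6 = 23/3 ≈ 7.6667)
N = 109/15 (N = 23/3 - 1*2/5 = 23/3 - 2/5 = 109/15 ≈ 7.2667)
(u(4) + N) - 1*17 = (-5*4 + 109/15) - 1*17 = (-20 + 109/15) - 17 = -191/15 - 17 = -446/15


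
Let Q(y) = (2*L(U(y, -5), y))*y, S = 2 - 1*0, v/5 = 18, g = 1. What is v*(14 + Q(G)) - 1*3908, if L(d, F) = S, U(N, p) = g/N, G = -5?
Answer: -4448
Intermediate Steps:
v = 90 (v = 5*18 = 90)
S = 2 (S = 2 + 0 = 2)
U(N, p) = 1/N
L(d, F) = 2
Q(y) = 4*y (Q(y) = (2*2)*y = 4*y)
v*(14 + Q(G)) - 1*3908 = 90*(14 + 4*(-5)) - 1*3908 = 90*(14 - 20) - 3908 = 90*(-6) - 3908 = -540 - 3908 = -4448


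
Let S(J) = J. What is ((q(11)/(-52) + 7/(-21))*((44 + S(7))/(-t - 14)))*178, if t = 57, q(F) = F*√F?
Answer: 3026/71 + 49929*√11/1846 ≈ 132.32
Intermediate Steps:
q(F) = F^(3/2)
((q(11)/(-52) + 7/(-21))*((44 + S(7))/(-t - 14)))*178 = ((11^(3/2)/(-52) + 7/(-21))*((44 + 7)/(-1*57 - 14)))*178 = (((11*√11)*(-1/52) + 7*(-1/21))*(51/(-57 - 14)))*178 = ((-11*√11/52 - ⅓)*(51/(-71)))*178 = ((-⅓ - 11*√11/52)*(51*(-1/71)))*178 = ((-⅓ - 11*√11/52)*(-51/71))*178 = (17/71 + 561*√11/3692)*178 = 3026/71 + 49929*√11/1846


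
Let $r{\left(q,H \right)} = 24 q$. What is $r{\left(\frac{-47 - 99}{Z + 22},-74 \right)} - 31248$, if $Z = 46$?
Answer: $- \frac{532092}{17} \approx -31300.0$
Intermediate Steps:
$r{\left(\frac{-47 - 99}{Z + 22},-74 \right)} - 31248 = 24 \frac{-47 - 99}{46 + 22} - 31248 = 24 \left(- \frac{146}{68}\right) - 31248 = 24 \left(\left(-146\right) \frac{1}{68}\right) - 31248 = 24 \left(- \frac{73}{34}\right) - 31248 = - \frac{876}{17} - 31248 = - \frac{532092}{17}$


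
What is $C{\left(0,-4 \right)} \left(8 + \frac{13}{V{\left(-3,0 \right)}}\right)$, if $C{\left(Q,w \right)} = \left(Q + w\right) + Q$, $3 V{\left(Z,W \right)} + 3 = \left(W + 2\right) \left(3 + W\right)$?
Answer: $-84$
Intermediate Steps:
$V{\left(Z,W \right)} = -1 + \frac{\left(2 + W\right) \left(3 + W\right)}{3}$ ($V{\left(Z,W \right)} = -1 + \frac{\left(W + 2\right) \left(3 + W\right)}{3} = -1 + \frac{\left(2 + W\right) \left(3 + W\right)}{3}$)
$C{\left(Q,w \right)} = w + 2 Q$
$C{\left(0,-4 \right)} \left(8 + \frac{13}{V{\left(-3,0 \right)}}\right) = \left(-4 + 2 \cdot 0\right) \left(8 + \frac{13}{1 + \frac{0^{2}}{3} + \frac{5}{3} \cdot 0}\right) = \left(-4 + 0\right) \left(8 + \frac{13}{1 + \frac{1}{3} \cdot 0 + 0}\right) = - 4 \left(8 + \frac{13}{1 + 0 + 0}\right) = - 4 \left(8 + \frac{13}{1}\right) = - 4 \left(8 + 13 \cdot 1\right) = - 4 \left(8 + 13\right) = \left(-4\right) 21 = -84$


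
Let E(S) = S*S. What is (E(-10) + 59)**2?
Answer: 25281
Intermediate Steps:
E(S) = S**2
(E(-10) + 59)**2 = ((-10)**2 + 59)**2 = (100 + 59)**2 = 159**2 = 25281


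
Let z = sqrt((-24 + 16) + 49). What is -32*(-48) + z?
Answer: 1536 + sqrt(41) ≈ 1542.4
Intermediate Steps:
z = sqrt(41) (z = sqrt(-8 + 49) = sqrt(41) ≈ 6.4031)
-32*(-48) + z = -32*(-48) + sqrt(41) = 1536 + sqrt(41)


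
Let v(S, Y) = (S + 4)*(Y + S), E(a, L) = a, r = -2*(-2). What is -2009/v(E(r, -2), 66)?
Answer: -287/80 ≈ -3.5875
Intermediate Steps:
r = 4
v(S, Y) = (4 + S)*(S + Y)
-2009/v(E(r, -2), 66) = -2009/(4² + 4*4 + 4*66 + 4*66) = -2009/(16 + 16 + 264 + 264) = -2009/560 = -2009*1/560 = -287/80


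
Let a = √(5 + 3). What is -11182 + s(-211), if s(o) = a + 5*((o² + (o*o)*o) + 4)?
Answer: -46758212 + 2*√2 ≈ -4.6758e+7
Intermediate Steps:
a = 2*√2 (a = √8 = 2*√2 ≈ 2.8284)
s(o) = 20 + 2*√2 + 5*o² + 5*o³ (s(o) = 2*√2 + 5*((o² + (o*o)*o) + 4) = 2*√2 + 5*((o² + o²*o) + 4) = 2*√2 + 5*((o² + o³) + 4) = 2*√2 + 5*(4 + o² + o³) = 2*√2 + (20 + 5*o² + 5*o³) = 20 + 2*√2 + 5*o² + 5*o³)
-11182 + s(-211) = -11182 + (20 + 2*√2 + 5*(-211)² + 5*(-211)³) = -11182 + (20 + 2*√2 + 5*44521 + 5*(-9393931)) = -11182 + (20 + 2*√2 + 222605 - 46969655) = -11182 + (-46747030 + 2*√2) = -46758212 + 2*√2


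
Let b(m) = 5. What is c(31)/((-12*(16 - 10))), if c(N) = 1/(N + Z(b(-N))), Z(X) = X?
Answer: -1/2592 ≈ -0.00038580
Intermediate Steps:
c(N) = 1/(5 + N) (c(N) = 1/(N + 5) = 1/(5 + N))
c(31)/((-12*(16 - 10))) = 1/((5 + 31)*((-12*(16 - 10)))) = 1/(36*((-12*6))) = (1/36)/(-72) = (1/36)*(-1/72) = -1/2592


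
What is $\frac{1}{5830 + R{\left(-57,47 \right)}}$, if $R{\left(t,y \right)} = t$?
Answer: $\frac{1}{5773} \approx 0.00017322$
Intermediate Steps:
$\frac{1}{5830 + R{\left(-57,47 \right)}} = \frac{1}{5830 - 57} = \frac{1}{5773}$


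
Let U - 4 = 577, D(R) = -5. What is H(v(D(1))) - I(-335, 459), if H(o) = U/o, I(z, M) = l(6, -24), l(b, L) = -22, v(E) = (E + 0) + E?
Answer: -361/10 ≈ -36.100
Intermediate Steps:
v(E) = 2*E (v(E) = E + E = 2*E)
U = 581 (U = 4 + 577 = 581)
I(z, M) = -22
H(o) = 581/o
H(v(D(1))) - I(-335, 459) = 581/((2*(-5))) - 1*(-22) = 581/(-10) + 22 = 581*(-⅒) + 22 = -581/10 + 22 = -361/10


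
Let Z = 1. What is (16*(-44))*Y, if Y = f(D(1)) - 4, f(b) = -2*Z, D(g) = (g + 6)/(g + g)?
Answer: 4224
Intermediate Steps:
D(g) = (6 + g)/(2*g) (D(g) = (6 + g)/((2*g)) = (6 + g)*(1/(2*g)) = (6 + g)/(2*g))
f(b) = -2 (f(b) = -2*1 = -2)
Y = -6 (Y = -2 - 4 = -6)
(16*(-44))*Y = (16*(-44))*(-6) = -704*(-6) = 4224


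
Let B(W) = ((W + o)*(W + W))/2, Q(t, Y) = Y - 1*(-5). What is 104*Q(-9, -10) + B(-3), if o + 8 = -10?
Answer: -457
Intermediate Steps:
o = -18 (o = -8 - 10 = -18)
Q(t, Y) = 5 + Y (Q(t, Y) = Y + 5 = 5 + Y)
B(W) = W*(-18 + W) (B(W) = ((W - 18)*(W + W))/2 = ((-18 + W)*(2*W))*(1/2) = (2*W*(-18 + W))*(1/2) = W*(-18 + W))
104*Q(-9, -10) + B(-3) = 104*(5 - 10) - 3*(-18 - 3) = 104*(-5) - 3*(-21) = -520 + 63 = -457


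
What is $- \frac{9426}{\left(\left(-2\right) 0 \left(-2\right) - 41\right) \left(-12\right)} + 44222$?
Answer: $\frac{3624633}{82} \approx 44203.0$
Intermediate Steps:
$- \frac{9426}{\left(\left(-2\right) 0 \left(-2\right) - 41\right) \left(-12\right)} + 44222 = - \frac{9426}{\left(0 \left(-2\right) - 41\right) \left(-12\right)} + 44222 = - \frac{9426}{\left(0 - 41\right) \left(-12\right)} + 44222 = - \frac{9426}{\left(-41\right) \left(-12\right)} + 44222 = - \frac{9426}{492} + 44222 = \left(-9426\right) \frac{1}{492} + 44222 = - \frac{1571}{82} + 44222 = \frac{3624633}{82}$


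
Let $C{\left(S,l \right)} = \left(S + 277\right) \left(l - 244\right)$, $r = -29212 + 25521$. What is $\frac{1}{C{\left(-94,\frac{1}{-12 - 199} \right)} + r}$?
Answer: $- \frac{211}{10200556} \approx -2.0685 \cdot 10^{-5}$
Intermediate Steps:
$r = -3691$
$C{\left(S,l \right)} = \left(-244 + l\right) \left(277 + S\right)$ ($C{\left(S,l \right)} = \left(277 + S\right) \left(-244 + l\right) = \left(-244 + l\right) \left(277 + S\right)$)
$\frac{1}{C{\left(-94,\frac{1}{-12 - 199} \right)} + r} = \frac{1}{\left(-67588 - -22936 + \frac{277}{-12 - 199} - \frac{94}{-12 - 199}\right) - 3691} = \frac{1}{\left(-67588 + 22936 + \frac{277}{-211} - \frac{94}{-211}\right) - 3691} = \frac{1}{\left(-67588 + 22936 + 277 \left(- \frac{1}{211}\right) - - \frac{94}{211}\right) - 3691} = \frac{1}{\left(-67588 + 22936 - \frac{277}{211} + \frac{94}{211}\right) - 3691} = \frac{1}{- \frac{9421755}{211} - 3691} = \frac{1}{- \frac{10200556}{211}} = - \frac{211}{10200556}$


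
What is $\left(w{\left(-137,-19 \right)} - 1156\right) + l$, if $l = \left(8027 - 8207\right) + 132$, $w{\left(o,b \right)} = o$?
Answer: $-1341$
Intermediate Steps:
$l = -48$ ($l = -180 + 132 = -48$)
$\left(w{\left(-137,-19 \right)} - 1156\right) + l = \left(-137 - 1156\right) - 48 = -1293 - 48 = -1341$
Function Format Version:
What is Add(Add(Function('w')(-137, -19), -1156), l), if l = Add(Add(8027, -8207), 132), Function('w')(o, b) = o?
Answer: -1341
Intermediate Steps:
l = -48 (l = Add(-180, 132) = -48)
Add(Add(Function('w')(-137, -19), -1156), l) = Add(Add(-137, -1156), -48) = Add(-1293, -48) = -1341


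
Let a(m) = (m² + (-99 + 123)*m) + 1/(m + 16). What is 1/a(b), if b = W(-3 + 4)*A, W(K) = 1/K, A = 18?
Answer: 34/25705 ≈ 0.0013227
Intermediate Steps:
b = 18 (b = 18/(-3 + 4) = 18/1 = 1*18 = 18)
a(m) = m² + 1/(16 + m) + 24*m (a(m) = (m² + 24*m) + 1/(16 + m) = m² + 1/(16 + m) + 24*m)
1/a(b) = 1/((1 + 18³ + 40*18² + 384*18)/(16 + 18)) = 1/((1 + 5832 + 40*324 + 6912)/34) = 1/((1 + 5832 + 12960 + 6912)/34) = 1/((1/34)*25705) = 1/(25705/34) = 34/25705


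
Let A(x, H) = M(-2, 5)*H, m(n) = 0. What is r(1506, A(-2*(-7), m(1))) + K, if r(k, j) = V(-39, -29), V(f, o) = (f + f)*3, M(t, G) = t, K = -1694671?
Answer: -1694905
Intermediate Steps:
A(x, H) = -2*H
V(f, o) = 6*f (V(f, o) = (2*f)*3 = 6*f)
r(k, j) = -234 (r(k, j) = 6*(-39) = -234)
r(1506, A(-2*(-7), m(1))) + K = -234 - 1694671 = -1694905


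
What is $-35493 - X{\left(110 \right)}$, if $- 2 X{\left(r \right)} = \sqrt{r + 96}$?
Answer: $-35493 + \frac{\sqrt{206}}{2} \approx -35486.0$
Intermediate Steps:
$X{\left(r \right)} = - \frac{\sqrt{96 + r}}{2}$ ($X{\left(r \right)} = - \frac{\sqrt{r + 96}}{2} = - \frac{\sqrt{96 + r}}{2}$)
$-35493 - X{\left(110 \right)} = -35493 - - \frac{\sqrt{96 + 110}}{2} = -35493 - - \frac{\sqrt{206}}{2} = -35493 + \frac{\sqrt{206}}{2}$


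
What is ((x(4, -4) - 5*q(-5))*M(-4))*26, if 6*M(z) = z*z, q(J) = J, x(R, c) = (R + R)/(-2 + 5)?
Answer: 17264/9 ≈ 1918.2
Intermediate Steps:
x(R, c) = 2*R/3 (x(R, c) = (2*R)/3 = (2*R)*(1/3) = 2*R/3)
M(z) = z**2/6 (M(z) = (z*z)/6 = z**2/6)
((x(4, -4) - 5*q(-5))*M(-4))*26 = (((2/3)*4 - 5*(-5))*((1/6)*(-4)**2))*26 = ((8/3 + 25)*((1/6)*16))*26 = ((83/3)*(8/3))*26 = (664/9)*26 = 17264/9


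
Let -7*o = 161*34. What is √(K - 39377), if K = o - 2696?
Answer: I*√42855 ≈ 207.01*I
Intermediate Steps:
o = -782 (o = -23*34 = -⅐*5474 = -782)
K = -3478 (K = -782 - 2696 = -3478)
√(K - 39377) = √(-3478 - 39377) = √(-42855) = I*√42855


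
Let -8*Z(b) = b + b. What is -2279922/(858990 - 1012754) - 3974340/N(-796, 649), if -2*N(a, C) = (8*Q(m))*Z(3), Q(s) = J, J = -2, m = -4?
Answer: 50927007941/76882 ≈ 6.6241e+5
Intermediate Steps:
Z(b) = -b/4 (Z(b) = -(b + b)/8 = -b/4)
Q(s) = -2
N(a, C) = -6 (N(a, C) = -8*(-2)*(-¼*3)/2 = -(-8)*(-3)/4 = -½*12 = -6)
-2279922/(858990 - 1012754) - 3974340/N(-796, 649) = -2279922/(858990 - 1012754) - 3974340/(-6) = -2279922/(-153764) - 3974340*(-⅙) = -2279922*(-1/153764) + 662390 = 1139961/76882 + 662390 = 50927007941/76882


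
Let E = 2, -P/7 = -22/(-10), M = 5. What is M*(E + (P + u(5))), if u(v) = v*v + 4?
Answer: 78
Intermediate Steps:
u(v) = 4 + v² (u(v) = v² + 4 = 4 + v²)
P = -77/5 (P = -(-154)/(-10) = -(-154)*(-1)/10 = -7*11/5 = -77/5 ≈ -15.400)
M*(E + (P + u(5))) = 5*(2 + (-77/5 + (4 + 5²))) = 5*(2 + (-77/5 + (4 + 25))) = 5*(2 + (-77/5 + 29)) = 5*(2 + 68/5) = 5*(78/5) = 78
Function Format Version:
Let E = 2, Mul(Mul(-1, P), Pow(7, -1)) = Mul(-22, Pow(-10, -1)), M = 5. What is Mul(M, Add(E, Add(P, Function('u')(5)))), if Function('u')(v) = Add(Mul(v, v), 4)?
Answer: 78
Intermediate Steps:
Function('u')(v) = Add(4, Pow(v, 2)) (Function('u')(v) = Add(Pow(v, 2), 4) = Add(4, Pow(v, 2)))
P = Rational(-77, 5) (P = Mul(-7, Mul(-22, Pow(-10, -1))) = Mul(-7, Mul(-22, Rational(-1, 10))) = Mul(-7, Rational(11, 5)) = Rational(-77, 5) ≈ -15.400)
Mul(M, Add(E, Add(P, Function('u')(5)))) = Mul(5, Add(2, Add(Rational(-77, 5), Add(4, Pow(5, 2))))) = Mul(5, Add(2, Add(Rational(-77, 5), Add(4, 25)))) = Mul(5, Add(2, Add(Rational(-77, 5), 29))) = Mul(5, Add(2, Rational(68, 5))) = Mul(5, Rational(78, 5)) = 78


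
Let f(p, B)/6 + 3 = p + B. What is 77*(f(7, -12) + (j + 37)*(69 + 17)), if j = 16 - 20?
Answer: 214830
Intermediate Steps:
j = -4
f(p, B) = -18 + 6*B + 6*p (f(p, B) = -18 + 6*(p + B) = -18 + 6*(B + p) = -18 + (6*B + 6*p) = -18 + 6*B + 6*p)
77*(f(7, -12) + (j + 37)*(69 + 17)) = 77*((-18 + 6*(-12) + 6*7) + (-4 + 37)*(69 + 17)) = 77*((-18 - 72 + 42) + 33*86) = 77*(-48 + 2838) = 77*2790 = 214830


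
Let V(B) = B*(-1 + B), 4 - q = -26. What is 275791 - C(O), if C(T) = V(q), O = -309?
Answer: 274921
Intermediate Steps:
q = 30 (q = 4 - 1*(-26) = 4 + 26 = 30)
C(T) = 870 (C(T) = 30*(-1 + 30) = 30*29 = 870)
275791 - C(O) = 275791 - 1*870 = 275791 - 870 = 274921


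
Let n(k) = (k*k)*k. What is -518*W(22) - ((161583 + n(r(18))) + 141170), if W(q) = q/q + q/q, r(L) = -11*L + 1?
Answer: 7341584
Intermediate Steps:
r(L) = 1 - 11*L
n(k) = k³ (n(k) = k²*k = k³)
W(q) = 2 (W(q) = 1 + 1 = 2)
-518*W(22) - ((161583 + n(r(18))) + 141170) = -518*2 - ((161583 + (1 - 11*18)³) + 141170) = -1036 - ((161583 + (1 - 198)³) + 141170) = -1036 - ((161583 + (-197)³) + 141170) = -1036 - ((161583 - 7645373) + 141170) = -1036 - (-7483790 + 141170) = -1036 - 1*(-7342620) = -1036 + 7342620 = 7341584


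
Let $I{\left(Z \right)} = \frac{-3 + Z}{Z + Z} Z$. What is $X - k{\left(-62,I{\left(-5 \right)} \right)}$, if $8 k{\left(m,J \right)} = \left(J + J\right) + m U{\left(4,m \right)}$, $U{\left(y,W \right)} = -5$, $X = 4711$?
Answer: $\frac{18693}{4} \approx 4673.3$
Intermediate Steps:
$I{\left(Z \right)} = - \frac{3}{2} + \frac{Z}{2}$ ($I{\left(Z \right)} = \frac{-3 + Z}{2 Z} Z = - \frac{3}{2} + \frac{Z}{2}$)
$k{\left(m,J \right)} = - \frac{5 m}{8} + \frac{J}{4}$ ($k{\left(m,J \right)} = \frac{\left(J + J\right) + m \left(-5\right)}{8} = \frac{2 J - 5 m}{8} = \frac{- 5 m + 2 J}{8} = - \frac{5 m}{8} + \frac{J}{4}$)
$X - k{\left(-62,I{\left(-5 \right)} \right)} = 4711 - \left(\left(- \frac{5}{8}\right) \left(-62\right) + \frac{- \frac{3}{2} + \frac{1}{2} \left(-5\right)}{4}\right) = 4711 - \left(\frac{155}{4} + \frac{- \frac{3}{2} - \frac{5}{2}}{4}\right) = 4711 - \left(\frac{155}{4} + \frac{1}{4} \left(-4\right)\right) = 4711 - \left(\frac{155}{4} - 1\right) = 4711 - \frac{151}{4} = \frac{18693}{4}$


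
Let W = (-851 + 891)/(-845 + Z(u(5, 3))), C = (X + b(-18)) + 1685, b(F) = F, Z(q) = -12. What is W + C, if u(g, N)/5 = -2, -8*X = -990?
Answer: 6138531/3428 ≈ 1790.7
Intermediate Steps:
X = 495/4 (X = -⅛*(-990) = 495/4 ≈ 123.75)
u(g, N) = -10 (u(g, N) = 5*(-2) = -10)
C = 7163/4 (C = (495/4 - 18) + 1685 = 423/4 + 1685 = 7163/4 ≈ 1790.8)
W = -40/857 (W = (-851 + 891)/(-845 - 12) = 40/(-857) = 40*(-1/857) = -40/857 ≈ -0.046674)
W + C = -40/857 + 7163/4 = 6138531/3428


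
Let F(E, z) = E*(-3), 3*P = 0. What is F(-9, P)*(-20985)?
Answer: -566595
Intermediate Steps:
P = 0 (P = (⅓)*0 = 0)
F(E, z) = -3*E
F(-9, P)*(-20985) = -3*(-9)*(-20985) = 27*(-20985) = -566595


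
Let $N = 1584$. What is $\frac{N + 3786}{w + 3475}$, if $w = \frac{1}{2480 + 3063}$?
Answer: $\frac{4960985}{3210321} \approx 1.5453$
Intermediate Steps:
$w = \frac{1}{5543} \approx 0.00018041$
$\frac{N + 3786}{w + 3475} = \frac{1584 + 3786}{\frac{1}{5543} + 3475} = \frac{5370}{\frac{19261926}{5543}} = 5370 \cdot \frac{5543}{19261926} = \frac{4960985}{3210321}$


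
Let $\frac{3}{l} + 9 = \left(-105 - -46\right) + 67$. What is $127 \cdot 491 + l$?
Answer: $62354$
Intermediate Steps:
$l = -3$ ($l = \frac{3}{-9 + \left(\left(-105 - -46\right) + 67\right)} = \frac{3}{-9 + \left(\left(-105 + 46\right) + 67\right)} = \frac{3}{-9 + \left(-59 + 67\right)} = \frac{3}{-9 + 8} = \frac{3}{-1} = 3 \left(-1\right) = -3$)
$127 \cdot 491 + l = 127 \cdot 491 - 3 = 62357 - 3 = 62354$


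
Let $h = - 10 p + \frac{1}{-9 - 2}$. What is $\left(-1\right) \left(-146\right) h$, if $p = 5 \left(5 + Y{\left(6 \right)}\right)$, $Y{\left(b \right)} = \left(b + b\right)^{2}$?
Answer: $- \frac{11964846}{11} \approx -1.0877 \cdot 10^{6}$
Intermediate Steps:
$Y{\left(b \right)} = 4 b^{2}$ ($Y{\left(b \right)} = \left(2 b\right)^{2} = 4 b^{2}$)
$p = 745$ ($p = 5 \left(5 + 4 \cdot 6^{2}\right) = 5 \left(5 + 4 \cdot 36\right) = 5 \left(5 + 144\right) = 5 \cdot 149 = 745$)
$h = - \frac{81951}{11}$ ($h = \left(-10\right) 745 + \frac{1}{-9 - 2} = -7450 + \frac{1}{-11} = -7450 - \frac{1}{11} = - \frac{81951}{11} \approx -7450.1$)
$\left(-1\right) \left(-146\right) h = \left(-1\right) \left(-146\right) \left(- \frac{81951}{11}\right) = 146 \left(- \frac{81951}{11}\right) = - \frac{11964846}{11}$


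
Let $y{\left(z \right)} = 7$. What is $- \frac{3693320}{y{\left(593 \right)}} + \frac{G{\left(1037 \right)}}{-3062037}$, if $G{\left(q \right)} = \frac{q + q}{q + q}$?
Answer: $- \frac{11309082492847}{21434259} \approx -5.2762 \cdot 10^{5}$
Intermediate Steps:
$G{\left(q \right)} = 1$ ($G{\left(q \right)} = \frac{2 q}{2 q} = 2 q \frac{1}{2 q} = 1$)
$- \frac{3693320}{y{\left(593 \right)}} + \frac{G{\left(1037 \right)}}{-3062037} = - \frac{3693320}{7} + 1 \frac{1}{-3062037} = \left(-3693320\right) \frac{1}{7} + 1 \left(- \frac{1}{3062037}\right) = - \frac{3693320}{7} - \frac{1}{3062037} = - \frac{11309082492847}{21434259}$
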